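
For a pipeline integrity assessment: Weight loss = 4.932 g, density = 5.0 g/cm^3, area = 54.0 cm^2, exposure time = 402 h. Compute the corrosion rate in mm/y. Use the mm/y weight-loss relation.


Apply the mm/y weight-loss relation: CR = 87600 * W / (D * A * T)
Numerator: 87600 * 4.932 = 432043.2
Denominator: 5.0 * 54.0 * 402 = 108540.0
CR = 432043.2 / 108540.0 = 3.9805 mm/y

3.9805 mm/y


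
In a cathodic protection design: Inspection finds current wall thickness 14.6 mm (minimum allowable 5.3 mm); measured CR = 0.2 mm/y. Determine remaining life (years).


Apply the remaining-life relation: RL = (t_current − t_min) / CR
RL = (14.6 − 5.3) / 0.2 = 9.3 / 0.2 = 46.5 years

46.5 years


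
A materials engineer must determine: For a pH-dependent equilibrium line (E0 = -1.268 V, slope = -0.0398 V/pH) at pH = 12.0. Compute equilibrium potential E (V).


Apply the Pourbaix line equation: E = E0 + slope*pH
E = -1.268 + (-0.0398)*12.0 = -1.268 + (-0.4776) = -1.7456 V
Rounded to 3 decimal places: E = -1.746 V

-1.746 V


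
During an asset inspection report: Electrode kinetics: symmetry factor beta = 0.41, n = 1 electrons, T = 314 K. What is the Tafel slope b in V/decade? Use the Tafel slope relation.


Apply the Tafel slope relation: b = 2.303*R*T/(beta*n*F)
Numerator: 2.303 * 8.314 * 314 = 6012.2
Denominator: 0.41 * 1 * 96485 = 39558.85
b = 6012.2 / 39558.85 = 0.152 V/decade

0.152 V/decade


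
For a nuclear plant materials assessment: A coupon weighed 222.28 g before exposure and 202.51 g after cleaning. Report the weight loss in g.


Weight loss = initial − final
WL = 222.28 − 202.51 = 19.77 g

19.77 g


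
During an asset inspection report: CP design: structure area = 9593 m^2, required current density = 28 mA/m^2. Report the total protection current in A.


I = area * current density, then convert mA → A (÷1000)
I = 9593 * 28 / 1000 = 268.6 A

268.6 A


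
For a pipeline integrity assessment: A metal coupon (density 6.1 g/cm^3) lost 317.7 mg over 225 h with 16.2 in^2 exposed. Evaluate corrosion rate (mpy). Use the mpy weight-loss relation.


Apply the mpy weight-loss relation: CR = 534 * W / (D * A * T)
Numerator: 534 * 317.7 = 169651.8
Denominator: 6.1 * 16.2 * 225 = 22234.5
CR = 169651.8 / 22234.5 = 7.6301 mpy

7.6301 mpy


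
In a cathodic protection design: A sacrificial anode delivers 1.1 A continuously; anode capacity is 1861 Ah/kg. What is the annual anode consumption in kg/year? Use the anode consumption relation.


Annual consumption = current * hours per year / capacity
Rate = 1.1 * 8760 / 1861 = 5.2 kg/year

5.2 kg/year


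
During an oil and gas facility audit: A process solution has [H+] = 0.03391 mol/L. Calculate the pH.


pH = −log10[H+]
pH = −log10(0.03391) = 1.47

1.47


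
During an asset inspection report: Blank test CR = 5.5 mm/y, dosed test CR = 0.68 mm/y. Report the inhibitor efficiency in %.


Apply the inhibitor-efficiency definition: IE = (CR_blank − CR_inh)/CR_blank × 100
IE = (5.5 − 0.68) / 5.5 × 100
IE = 4.82 / 5.5 × 100 = 87.6 %

87.6 %


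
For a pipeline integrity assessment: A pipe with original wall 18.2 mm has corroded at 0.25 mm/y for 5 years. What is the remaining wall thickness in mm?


Remaining wall = original − CR × time
t = 18.2 − 0.25*5 = 18.2 − 1.25 = 16.95 mm

16.95 mm


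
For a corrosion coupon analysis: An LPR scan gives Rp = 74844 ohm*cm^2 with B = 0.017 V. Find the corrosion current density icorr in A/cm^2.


Apply the Stern-Geary relation: icorr = B / Rp
icorr = 0.017 / 74844 = 2.271×10^-7 A/cm^2

2.271×10^-7 A/cm^2


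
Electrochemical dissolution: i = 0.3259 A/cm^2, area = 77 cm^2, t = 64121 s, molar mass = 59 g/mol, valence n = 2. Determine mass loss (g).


Apply Faraday's law: m = i*A*t*M / (n*F)
Total charge passed Q = i*A*t = 0.3259*77*64121 = 1609071.6103 C
m = Q*M/(n*F) = 1609071.6103*59/(2*96485) = 491.969 g

491.969 g


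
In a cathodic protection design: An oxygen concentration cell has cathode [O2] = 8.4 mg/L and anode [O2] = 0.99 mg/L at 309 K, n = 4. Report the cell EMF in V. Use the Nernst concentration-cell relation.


Apply the Nernst concentration-cell relation: E = (RT/nF)*ln(C_cathode/C_anode)
RT/nF = 8.314*309/(4*96485) = 0.00665654 V
ln(8.4/0.99) = 2.13828
E = 0.00665654 * 2.13828 = 0.01423 V

0.01423 V


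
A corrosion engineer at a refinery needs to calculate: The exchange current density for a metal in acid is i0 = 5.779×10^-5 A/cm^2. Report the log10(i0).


i0 = 5.779×10^-5 A/cm^2
log10(i0) = -4.238

-4.238


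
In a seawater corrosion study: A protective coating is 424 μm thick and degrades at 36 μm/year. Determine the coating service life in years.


Service life = thickness / degradation rate
Life = 424 / 36 = 11.8 years

11.8 years


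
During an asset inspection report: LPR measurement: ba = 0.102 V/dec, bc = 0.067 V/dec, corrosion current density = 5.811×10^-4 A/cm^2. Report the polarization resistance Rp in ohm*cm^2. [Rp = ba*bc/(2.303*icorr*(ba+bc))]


Apply the Stern-Geary equation: Rp = ba*bc / (2.303*icorr*(ba+bc))
ba*bc = 0.102*0.067 = 0.006834
ba+bc = 0.169; 2.303*icorr*(ba+bc) = 2.303*5.811×10^-4*0.169 = 2.2616819×10^-4
Rp = 0.006834 / 2.2616819×10^-4 = 30.2 ohm*cm^2

30.2 ohm*cm^2


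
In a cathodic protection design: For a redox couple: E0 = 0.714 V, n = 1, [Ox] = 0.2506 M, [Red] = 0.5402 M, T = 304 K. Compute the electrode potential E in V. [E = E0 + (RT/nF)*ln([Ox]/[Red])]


Apply the Nernst equation: E = E0 + (RT/nF)*ln([Ox]/[Red])
Step 1: RT/nF = 8.314*304/(1*96485) = 0.02619533 V
Step 2: [Ox]/[Red] = 0.2506/0.5402 = 0.463902
Step 3: ln(0.463902) = -0.768082
Step 4: correction = 0.02619533 * -0.768082 = -0.0201 V
E = 0.714 + -0.0201 = 0.6939 V

0.6939 V


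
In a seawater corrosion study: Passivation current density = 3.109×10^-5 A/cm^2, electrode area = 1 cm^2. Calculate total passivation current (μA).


I = i_pass * A, then convert A → μA (×10^6)
I = 3.109×10^-5 * 1 * 10^6 = 31.09 μA

31.09 μA


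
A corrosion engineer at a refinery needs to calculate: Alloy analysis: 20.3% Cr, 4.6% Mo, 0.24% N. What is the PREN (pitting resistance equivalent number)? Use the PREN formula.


Apply the PREN formula: PREN = Cr + 3.3*Mo + 16*N
PREN = 20.3 + 3.3*4.6 + 16*0.24
PREN = 20.3 + 15.18 + 3.84 = 39.32

39.32


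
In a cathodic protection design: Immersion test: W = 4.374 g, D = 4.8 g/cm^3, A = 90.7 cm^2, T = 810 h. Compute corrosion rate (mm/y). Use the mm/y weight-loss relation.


Apply the mm/y weight-loss relation: CR = 87600 * W / (D * A * T)
Numerator: 87600 * 4.374 = 383162.4
Denominator: 4.8 * 90.7 * 810 = 352641.6
CR = 383162.4 / 352641.6 = 1.086549 mm/y

1.086549 mm/y


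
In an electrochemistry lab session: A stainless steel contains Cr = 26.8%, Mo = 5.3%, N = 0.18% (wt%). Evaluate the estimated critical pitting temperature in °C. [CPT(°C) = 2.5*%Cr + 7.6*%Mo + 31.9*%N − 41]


Apply the ASTM G48 empirical CPT estimate: CPT(°C) = 2.5*%Cr + 7.6*%Mo + 31.9*%N − 41
2.5*26.8 = 67; 7.6*5.3 = 40.28; 31.9*0.18 = 5.742
CPT = 67 + 40.28 + 5.742 − 41 = 72.022 °C
Rounded to 0.1 °C: CPT ≈ 72.0 °C

72.0 °C


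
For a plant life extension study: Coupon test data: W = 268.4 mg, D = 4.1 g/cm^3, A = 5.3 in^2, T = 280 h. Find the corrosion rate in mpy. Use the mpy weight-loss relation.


Apply the mpy weight-loss relation: CR = 534 * W / (D * A * T)
Numerator: 534 * 268.4 = 143325.6
Denominator: 4.1 * 5.3 * 280 = 6084.4
CR = 143325.6 / 6084.4 = 23.55624 mpy

23.55624 mpy


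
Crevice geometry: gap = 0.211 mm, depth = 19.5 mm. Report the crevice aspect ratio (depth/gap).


Aspect ratio = depth / gap
Ratio = 19.5 / 0.211 = 92.4

92.4


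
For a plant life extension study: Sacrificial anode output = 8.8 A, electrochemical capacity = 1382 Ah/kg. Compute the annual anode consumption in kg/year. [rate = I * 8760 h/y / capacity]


Annual consumption = current * hours per year / capacity
Rate = 8.8 * 8760 / 1382 = 55.8 kg/year

55.8 kg/year


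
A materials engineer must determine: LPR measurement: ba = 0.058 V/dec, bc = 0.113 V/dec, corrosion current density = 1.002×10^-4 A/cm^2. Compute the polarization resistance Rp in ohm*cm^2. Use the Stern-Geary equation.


Apply the Stern-Geary equation: Rp = ba*bc / (2.303*icorr*(ba+bc))
ba*bc = 0.058*0.113 = 0.006554
ba+bc = 0.171; 2.303*icorr*(ba+bc) = 2.303*1.002×10^-4*0.171 = 3.9460063×10^-5
Rp = 0.006554 / 3.9460063×10^-5 = 166.09 ohm*cm^2

166.09 ohm*cm^2


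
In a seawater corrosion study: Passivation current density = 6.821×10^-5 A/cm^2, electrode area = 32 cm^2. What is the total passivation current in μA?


I = i_pass * A, then convert A → μA (×10^6)
I = 6.821×10^-5 * 32 * 10^6 = 2182.72 μA

2182.72 μA


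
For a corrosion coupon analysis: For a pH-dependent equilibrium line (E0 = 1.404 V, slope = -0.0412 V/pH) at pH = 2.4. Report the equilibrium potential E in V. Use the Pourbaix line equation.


Apply the Pourbaix line equation: E = E0 + slope*pH
E = 1.404 + (-0.0412)*2.4 = 1.404 + (-0.09888) = 1.30512 V
Rounded to 3 decimal places: E = 1.305 V

1.305 V


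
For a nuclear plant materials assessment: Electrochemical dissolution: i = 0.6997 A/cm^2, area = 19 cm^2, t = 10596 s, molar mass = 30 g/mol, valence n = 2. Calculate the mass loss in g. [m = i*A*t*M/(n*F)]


Apply Faraday's law: m = i*A*t*M / (n*F)
Total charge passed Q = i*A*t = 0.6997*19*10596 = 140866.4028 C
m = Q*M/(n*F) = 140866.4028*30/(2*96485) = 21.9 g

21.9 g


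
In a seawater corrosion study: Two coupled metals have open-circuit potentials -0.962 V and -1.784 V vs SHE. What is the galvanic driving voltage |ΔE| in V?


Driving voltage is the absolute potential difference.
|ΔE| = |-0.962 − (-1.784)| = 0.822 V

0.822 V


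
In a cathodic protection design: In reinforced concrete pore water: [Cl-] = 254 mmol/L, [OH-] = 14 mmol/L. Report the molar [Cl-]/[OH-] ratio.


Threshold parameter = [Cl-] / [OH-] (molar basis; both in mmol/L, so units cancel)
Ratio = 254 / 14 = 18.14

18.14


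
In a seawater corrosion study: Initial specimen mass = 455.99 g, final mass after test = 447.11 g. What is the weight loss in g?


Weight loss = initial − final
WL = 455.99 − 447.11 = 8.88 g

8.88 g


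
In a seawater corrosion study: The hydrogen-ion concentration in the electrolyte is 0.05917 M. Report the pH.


pH = −log10[H+]
pH = −log10(0.05917) = 1.23

1.23


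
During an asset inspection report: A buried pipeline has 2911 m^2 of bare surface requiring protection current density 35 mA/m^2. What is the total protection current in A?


I = area * current density, then convert mA → A (÷1000)
I = 2911 * 35 / 1000 = 101.89 A

101.89 A


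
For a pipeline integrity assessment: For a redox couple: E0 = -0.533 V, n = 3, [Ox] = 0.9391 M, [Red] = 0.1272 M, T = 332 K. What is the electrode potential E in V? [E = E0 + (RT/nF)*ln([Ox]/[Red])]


Apply the Nernst equation: E = E0 + (RT/nF)*ln([Ox]/[Red])
Step 1: RT/nF = 8.314*332/(3*96485) = 0.00953602 V
Step 2: [Ox]/[Red] = 0.9391/0.1272 = 7.382862
Step 3: ln(7.382862) = 1.999161
Step 4: correction = 0.00953602 * 1.999161 = 0.0191 V
E = -0.533 + 0.0191 = -0.5139 V

-0.5139 V


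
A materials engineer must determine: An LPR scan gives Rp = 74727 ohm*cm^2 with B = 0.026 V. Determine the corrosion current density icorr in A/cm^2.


Apply the Stern-Geary relation: icorr = B / Rp
icorr = 0.026 / 74727 = 3.479×10^-7 A/cm^2

3.479×10^-7 A/cm^2


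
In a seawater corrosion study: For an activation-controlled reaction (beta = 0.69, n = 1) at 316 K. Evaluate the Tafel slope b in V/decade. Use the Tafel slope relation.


Apply the Tafel slope relation: b = 2.303*R*T/(beta*n*F)
Numerator: 2.303 * 8.314 * 316 = 6050.5
Denominator: 0.69 * 1 * 96485 = 66574.65
b = 6050.5 / 66574.65 = 0.0909 V/decade

0.0909 V/decade


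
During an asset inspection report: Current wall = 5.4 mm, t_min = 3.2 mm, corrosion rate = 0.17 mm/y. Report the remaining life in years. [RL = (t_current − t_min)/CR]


Apply the remaining-life relation: RL = (t_current − t_min) / CR
RL = (5.4 − 3.2) / 0.17 = 2.2 / 0.17 = 12.9 years

12.9 years


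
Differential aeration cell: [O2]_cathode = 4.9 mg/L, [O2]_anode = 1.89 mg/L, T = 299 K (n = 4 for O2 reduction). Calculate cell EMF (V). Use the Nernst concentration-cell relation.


Apply the Nernst concentration-cell relation: E = (RT/nF)*ln(C_cathode/C_anode)
RT/nF = 8.314*299/(4*96485) = 0.00644112 V
ln(4.9/1.89) = 0.95266
E = 0.00644112 * 0.95266 = 0.00614 V

0.00614 V


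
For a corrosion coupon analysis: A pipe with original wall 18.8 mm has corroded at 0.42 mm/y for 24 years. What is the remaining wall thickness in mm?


Remaining wall = original − CR × time
t = 18.8 − 0.42*24 = 18.8 − 10.08 = 8.72 mm

8.72 mm


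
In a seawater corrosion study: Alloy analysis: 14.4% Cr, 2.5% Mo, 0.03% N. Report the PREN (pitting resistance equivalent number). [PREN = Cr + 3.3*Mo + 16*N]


Apply the PREN formula: PREN = Cr + 3.3*Mo + 16*N
PREN = 14.4 + 3.3*2.5 + 16*0.03
PREN = 14.4 + 8.25 + 0.48 = 23.13

23.13


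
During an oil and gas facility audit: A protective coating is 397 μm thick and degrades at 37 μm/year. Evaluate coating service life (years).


Service life = thickness / degradation rate
Life = 397 / 37 = 10.7 years

10.7 years


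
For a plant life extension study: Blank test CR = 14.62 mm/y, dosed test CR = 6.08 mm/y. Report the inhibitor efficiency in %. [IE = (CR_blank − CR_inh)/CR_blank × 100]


Apply the inhibitor-efficiency definition: IE = (CR_blank − CR_inh)/CR_blank × 100
IE = (14.62 − 6.08) / 14.62 × 100
IE = 8.54 / 14.62 × 100 = 58.4 %

58.4 %


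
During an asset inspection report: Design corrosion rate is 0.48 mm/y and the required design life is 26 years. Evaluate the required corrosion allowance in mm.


Corrosion allowance = CR × design life
CA = 0.48 * 26 = 12.48 mm

12.48 mm


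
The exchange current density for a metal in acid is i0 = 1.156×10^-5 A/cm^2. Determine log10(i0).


i0 = 1.156×10^-5 A/cm^2
log10(i0) = -4.937

-4.937


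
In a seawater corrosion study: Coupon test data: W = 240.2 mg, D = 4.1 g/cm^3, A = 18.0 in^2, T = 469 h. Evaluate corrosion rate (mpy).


Apply the mpy weight-loss relation: CR = 534 * W / (D * A * T)
Numerator: 534 * 240.2 = 128266.8
Denominator: 4.1 * 18.0 * 469 = 34612.2
CR = 128266.8 / 34612.2 = 3.70583 mpy

3.70583 mpy


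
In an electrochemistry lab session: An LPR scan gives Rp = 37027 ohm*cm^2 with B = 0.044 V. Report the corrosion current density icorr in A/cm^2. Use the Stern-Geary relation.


Apply the Stern-Geary relation: icorr = B / Rp
icorr = 0.044 / 37027 = 1.188×10^-6 A/cm^2

1.188×10^-6 A/cm^2


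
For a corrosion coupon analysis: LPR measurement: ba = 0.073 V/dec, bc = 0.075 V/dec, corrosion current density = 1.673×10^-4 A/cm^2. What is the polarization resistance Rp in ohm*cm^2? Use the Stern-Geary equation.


Apply the Stern-Geary equation: Rp = ba*bc / (2.303*icorr*(ba+bc))
ba*bc = 0.073*0.075 = 0.005475
ba+bc = 0.148; 2.303*icorr*(ba+bc) = 2.303*1.673×10^-4*0.148 = 5.7023201×10^-5
Rp = 0.005475 / 5.7023201×10^-5 = 96.01 ohm*cm^2

96.01 ohm*cm^2


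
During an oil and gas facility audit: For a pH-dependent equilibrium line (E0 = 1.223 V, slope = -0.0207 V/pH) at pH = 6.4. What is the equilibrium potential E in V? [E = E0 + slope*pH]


Apply the Pourbaix line equation: E = E0 + slope*pH
E = 1.223 + (-0.0207)*6.4 = 1.223 + (-0.13248) = 1.09052 V
Rounded to 4 decimal places: E = 1.0905 V

1.0905 V


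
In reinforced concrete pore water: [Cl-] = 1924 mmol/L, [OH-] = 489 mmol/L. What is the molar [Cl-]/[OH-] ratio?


Threshold parameter = [Cl-] / [OH-] (molar basis; both in mmol/L, so units cancel)
Ratio = 1924 / 489 = 3.93

3.93


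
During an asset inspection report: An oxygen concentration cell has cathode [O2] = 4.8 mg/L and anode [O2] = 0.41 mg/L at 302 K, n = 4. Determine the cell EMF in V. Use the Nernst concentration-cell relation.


Apply the Nernst concentration-cell relation: E = (RT/nF)*ln(C_cathode/C_anode)
RT/nF = 8.314*302/(4*96485) = 0.00650575 V
ln(4.8/0.41) = 2.46021
E = 0.00650575 * 2.46021 = 0.01601 V

0.01601 V


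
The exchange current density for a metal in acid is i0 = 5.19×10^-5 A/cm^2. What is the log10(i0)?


i0 = 5.19×10^-5 A/cm^2
log10(i0) = -4.285

-4.285


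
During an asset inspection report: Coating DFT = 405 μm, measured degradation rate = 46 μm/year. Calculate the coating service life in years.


Service life = thickness / degradation rate
Life = 405 / 46 = 8.8 years

8.8 years


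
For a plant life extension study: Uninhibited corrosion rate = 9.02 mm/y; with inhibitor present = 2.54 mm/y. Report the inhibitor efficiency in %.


Apply the inhibitor-efficiency definition: IE = (CR_blank − CR_inh)/CR_blank × 100
IE = (9.02 − 2.54) / 9.02 × 100
IE = 6.48 / 9.02 × 100 = 71.8 %

71.8 %


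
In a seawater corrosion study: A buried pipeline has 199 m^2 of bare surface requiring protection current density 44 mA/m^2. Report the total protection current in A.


I = area * current density, then convert mA → A (÷1000)
I = 199 * 44 / 1000 = 8.76 A

8.76 A


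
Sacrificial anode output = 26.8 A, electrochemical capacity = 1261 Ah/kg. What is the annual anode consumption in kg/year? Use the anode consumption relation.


Annual consumption = current * hours per year / capacity
Rate = 26.8 * 8760 / 1261 = 186.2 kg/year

186.2 kg/year


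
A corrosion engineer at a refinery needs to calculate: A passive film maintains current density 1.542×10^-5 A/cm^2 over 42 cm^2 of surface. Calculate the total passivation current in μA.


I = i_pass * A, then convert A → μA (×10^6)
I = 1.542×10^-5 * 42 * 10^6 = 647.64 μA

647.64 μA


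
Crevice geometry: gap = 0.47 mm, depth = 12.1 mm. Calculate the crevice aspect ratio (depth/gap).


Aspect ratio = depth / gap
Ratio = 12.1 / 0.47 = 25.7

25.7


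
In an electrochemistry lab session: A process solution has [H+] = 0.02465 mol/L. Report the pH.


pH = −log10[H+]
pH = −log10(0.02465) = 1.61

1.61


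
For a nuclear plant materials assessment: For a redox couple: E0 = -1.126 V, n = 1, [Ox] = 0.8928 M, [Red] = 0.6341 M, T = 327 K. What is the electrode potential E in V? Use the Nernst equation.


Apply the Nernst equation: E = E0 + (RT/nF)*ln([Ox]/[Red])
Step 1: RT/nF = 8.314*327/(1*96485) = 0.02817721 V
Step 2: [Ox]/[Red] = 0.8928/0.6341 = 1.40798
Step 3: ln(1.40798) = 0.342156
Step 4: correction = 0.02817721 * 0.342156 = 0.0096 V
E = -1.126 + 0.0096 = -1.1164 V

-1.1164 V


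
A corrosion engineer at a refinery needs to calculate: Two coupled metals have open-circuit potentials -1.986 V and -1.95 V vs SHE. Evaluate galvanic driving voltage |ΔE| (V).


Driving voltage is the absolute potential difference.
|ΔE| = |-1.986 − (-1.95)| = 0.036 V

0.036 V


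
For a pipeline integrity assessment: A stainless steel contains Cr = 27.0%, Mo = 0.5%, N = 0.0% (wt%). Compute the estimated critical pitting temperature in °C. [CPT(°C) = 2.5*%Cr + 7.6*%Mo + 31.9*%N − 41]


Apply the ASTM G48 empirical CPT estimate: CPT(°C) = 2.5*%Cr + 7.6*%Mo + 31.9*%N − 41
2.5*27.0 = 67.5; 7.6*0.5 = 3.8; 31.9*0.0 = 0
CPT = 67.5 + 3.8 + 0 − 41 = 30.3 °C
Rounded to 0.1 °C: CPT ≈ 30.3 °C

30.3 °C


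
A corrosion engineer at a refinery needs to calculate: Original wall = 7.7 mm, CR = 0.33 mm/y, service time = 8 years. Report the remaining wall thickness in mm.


Remaining wall = original − CR × time
t = 7.7 − 0.33*8 = 7.7 − 2.64 = 5.06 mm

5.06 mm


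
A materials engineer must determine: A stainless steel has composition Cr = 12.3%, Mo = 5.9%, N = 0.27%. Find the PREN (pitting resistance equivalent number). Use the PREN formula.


Apply the PREN formula: PREN = Cr + 3.3*Mo + 16*N
PREN = 12.3 + 3.3*5.9 + 16*0.27
PREN = 12.3 + 19.47 + 4.32 = 36.09

36.09


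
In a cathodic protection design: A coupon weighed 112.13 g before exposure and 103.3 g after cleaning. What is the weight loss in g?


Weight loss = initial − final
WL = 112.13 − 103.3 = 8.83 g

8.83 g


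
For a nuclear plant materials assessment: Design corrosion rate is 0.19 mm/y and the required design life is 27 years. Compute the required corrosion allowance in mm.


Corrosion allowance = CR × design life
CA = 0.19 * 27 = 5.13 mm

5.13 mm


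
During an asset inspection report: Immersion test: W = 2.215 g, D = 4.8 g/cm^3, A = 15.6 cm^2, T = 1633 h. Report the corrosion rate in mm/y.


Apply the mm/y weight-loss relation: CR = 87600 * W / (D * A * T)
Numerator: 87600 * 2.215 = 194034.0
Denominator: 4.8 * 15.6 * 1633 = 122279.04
CR = 194034.0 / 122279.04 = 1.5868 mm/y

1.5868 mm/y


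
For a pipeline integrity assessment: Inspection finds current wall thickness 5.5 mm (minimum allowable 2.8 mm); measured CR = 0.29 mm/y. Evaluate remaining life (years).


Apply the remaining-life relation: RL = (t_current − t_min) / CR
RL = (5.5 − 2.8) / 0.29 = 2.7 / 0.29 = 9.3 years

9.3 years


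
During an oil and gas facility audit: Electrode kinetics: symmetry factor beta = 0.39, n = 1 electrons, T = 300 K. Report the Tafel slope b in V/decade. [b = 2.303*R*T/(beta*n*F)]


Apply the Tafel slope relation: b = 2.303*R*T/(beta*n*F)
Numerator: 2.303 * 8.314 * 300 = 5744.14
Denominator: 0.39 * 1 * 96485 = 37629.15
b = 5744.14 / 37629.15 = 0.153 V/decade

0.153 V/decade


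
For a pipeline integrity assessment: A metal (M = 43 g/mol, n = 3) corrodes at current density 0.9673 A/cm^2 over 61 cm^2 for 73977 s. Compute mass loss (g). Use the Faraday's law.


Apply Faraday's law: m = i*A*t*M / (n*F)
Total charge passed Q = i*A*t = 0.9673*61*73977 = 4365035.0781 C
m = Q*M/(n*F) = 4365035.0781*43/(3*96485) = 648.44797 g

648.44797 g


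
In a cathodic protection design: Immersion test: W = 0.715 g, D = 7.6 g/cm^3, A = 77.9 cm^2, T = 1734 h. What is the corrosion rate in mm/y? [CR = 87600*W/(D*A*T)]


Apply the mm/y weight-loss relation: CR = 87600 * W / (D * A * T)
Numerator: 87600 * 0.715 = 62634.0
Denominator: 7.6 * 77.9 * 1734 = 1026597.36
CR = 62634.0 / 1026597.36 = 0.06101 mm/y

0.06101 mm/y


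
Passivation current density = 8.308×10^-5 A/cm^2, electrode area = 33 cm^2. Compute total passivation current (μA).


I = i_pass * A, then convert A → μA (×10^6)
I = 8.308×10^-5 * 33 * 10^6 = 2741.64 μA

2741.64 μA


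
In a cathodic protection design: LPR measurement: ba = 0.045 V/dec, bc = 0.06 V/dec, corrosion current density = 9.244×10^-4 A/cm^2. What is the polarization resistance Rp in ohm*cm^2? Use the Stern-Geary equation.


Apply the Stern-Geary equation: Rp = ba*bc / (2.303*icorr*(ba+bc))
ba*bc = 0.045*0.06 = 0.0027
ba+bc = 0.105; 2.303*icorr*(ba+bc) = 2.303*9.244×10^-4*0.105 = 2.2353379×10^-4
Rp = 0.0027 / 2.2353379×10^-4 = 12.1 ohm*cm^2

12.1 ohm*cm^2


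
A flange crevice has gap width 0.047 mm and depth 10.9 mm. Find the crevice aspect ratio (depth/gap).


Aspect ratio = depth / gap
Ratio = 10.9 / 0.047 = 231.9

231.9


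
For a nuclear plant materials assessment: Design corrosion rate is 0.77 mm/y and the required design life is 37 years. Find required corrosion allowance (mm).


Corrosion allowance = CR × design life
CA = 0.77 * 37 = 28.49 mm

28.49 mm


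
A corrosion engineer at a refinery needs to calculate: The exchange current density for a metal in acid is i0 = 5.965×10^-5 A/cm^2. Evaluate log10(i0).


i0 = 5.965×10^-5 A/cm^2
log10(i0) = -4.224

-4.224


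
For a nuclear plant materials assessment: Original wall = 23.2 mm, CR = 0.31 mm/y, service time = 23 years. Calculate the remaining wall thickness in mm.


Remaining wall = original − CR × time
t = 23.2 − 0.31*23 = 23.2 − 7.13 = 16.07 mm

16.07 mm


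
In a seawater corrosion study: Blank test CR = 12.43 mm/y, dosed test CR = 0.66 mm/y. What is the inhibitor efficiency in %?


Apply the inhibitor-efficiency definition: IE = (CR_blank − CR_inh)/CR_blank × 100
IE = (12.43 − 0.66) / 12.43 × 100
IE = 11.77 / 12.43 × 100 = 94.7 %

94.7 %


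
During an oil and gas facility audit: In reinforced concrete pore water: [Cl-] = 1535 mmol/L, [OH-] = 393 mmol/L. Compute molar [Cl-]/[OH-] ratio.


Threshold parameter = [Cl-] / [OH-] (molar basis; both in mmol/L, so units cancel)
Ratio = 1535 / 393 = 3.91

3.91


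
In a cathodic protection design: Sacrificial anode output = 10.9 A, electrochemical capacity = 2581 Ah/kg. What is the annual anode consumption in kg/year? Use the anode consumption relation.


Annual consumption = current * hours per year / capacity
Rate = 10.9 * 8760 / 2581 = 37.0 kg/year

37.0 kg/year


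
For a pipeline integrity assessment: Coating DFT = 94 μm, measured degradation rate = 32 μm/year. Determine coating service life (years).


Service life = thickness / degradation rate
Life = 94 / 32 = 2.9 years

2.9 years


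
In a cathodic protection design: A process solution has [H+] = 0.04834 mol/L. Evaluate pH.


pH = −log10[H+]
pH = −log10(0.04834) = 1.32

1.32


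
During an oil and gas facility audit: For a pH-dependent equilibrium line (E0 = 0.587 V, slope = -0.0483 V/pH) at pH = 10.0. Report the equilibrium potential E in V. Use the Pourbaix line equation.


Apply the Pourbaix line equation: E = E0 + slope*pH
E = 0.587 + (-0.0483)*10.0 = 0.587 + (-0.483) = 0.104 V
Rounded to 4 decimal places: E = 0.1040 V

0.1040 V


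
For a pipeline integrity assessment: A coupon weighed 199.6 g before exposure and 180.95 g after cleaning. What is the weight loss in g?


Weight loss = initial − final
WL = 199.6 − 180.95 = 18.65 g

18.65 g


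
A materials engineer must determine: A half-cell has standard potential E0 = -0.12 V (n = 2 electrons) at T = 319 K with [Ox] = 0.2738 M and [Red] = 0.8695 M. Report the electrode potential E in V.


Apply the Nernst equation: E = E0 + (RT/nF)*ln([Ox]/[Red])
Step 1: RT/nF = 8.314*319/(2*96485) = 0.01374393 V
Step 2: [Ox]/[Red] = 0.2738/0.8695 = 0.314894
Step 3: ln(0.314894) = -1.155519
Step 4: correction = 0.01374393 * -1.155519 = -0.016 V
E = -0.12 + -0.016 = -0.136 V

-0.136 V


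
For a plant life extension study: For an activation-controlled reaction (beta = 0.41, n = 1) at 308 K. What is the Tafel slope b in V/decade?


Apply the Tafel slope relation: b = 2.303*R*T/(beta*n*F)
Numerator: 2.303 * 8.314 * 308 = 5897.32
Denominator: 0.41 * 1 * 96485 = 39558.85
b = 5897.32 / 39558.85 = 0.1491 V/decade

0.1491 V/decade


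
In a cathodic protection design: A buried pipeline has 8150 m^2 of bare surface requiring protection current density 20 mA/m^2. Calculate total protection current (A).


I = area * current density, then convert mA → A (÷1000)
I = 8150 * 20 / 1000 = 163.0 A

163.0 A


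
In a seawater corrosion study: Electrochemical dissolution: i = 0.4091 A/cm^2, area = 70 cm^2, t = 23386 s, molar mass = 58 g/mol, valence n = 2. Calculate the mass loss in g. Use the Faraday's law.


Apply Faraday's law: m = i*A*t*M / (n*F)
Total charge passed Q = i*A*t = 0.4091*70*23386 = 669704.882 C
m = Q*M/(n*F) = 669704.882*58/(2*96485) = 201.28975 g

201.28975 g


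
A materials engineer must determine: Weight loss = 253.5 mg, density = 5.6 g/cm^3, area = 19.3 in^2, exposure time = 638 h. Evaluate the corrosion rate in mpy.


Apply the mpy weight-loss relation: CR = 534 * W / (D * A * T)
Numerator: 534 * 253.5 = 135369.0
Denominator: 5.6 * 19.3 * 638 = 68955.04
CR = 135369.0 / 68955.04 = 1.9631 mpy

1.9631 mpy


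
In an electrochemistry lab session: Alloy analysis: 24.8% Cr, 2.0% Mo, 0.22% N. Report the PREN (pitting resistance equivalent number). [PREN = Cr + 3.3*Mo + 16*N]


Apply the PREN formula: PREN = Cr + 3.3*Mo + 16*N
PREN = 24.8 + 3.3*2.0 + 16*0.22
PREN = 24.8 + 6.6 + 3.52 = 34.92

34.92


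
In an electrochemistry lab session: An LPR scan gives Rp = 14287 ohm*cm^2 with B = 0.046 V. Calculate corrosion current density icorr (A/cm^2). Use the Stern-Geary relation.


Apply the Stern-Geary relation: icorr = B / Rp
icorr = 0.046 / 14287 = 3.22×10^-6 A/cm^2

3.22×10^-6 A/cm^2


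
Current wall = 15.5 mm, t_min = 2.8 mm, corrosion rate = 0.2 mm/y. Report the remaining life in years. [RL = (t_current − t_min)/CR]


Apply the remaining-life relation: RL = (t_current − t_min) / CR
RL = (15.5 − 2.8) / 0.2 = 12.7 / 0.2 = 63.5 years

63.5 years


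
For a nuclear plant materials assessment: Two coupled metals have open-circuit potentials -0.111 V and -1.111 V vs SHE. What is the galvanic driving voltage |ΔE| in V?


Driving voltage is the absolute potential difference.
|ΔE| = |-0.111 − (-1.111)| = 1.0 V

1.0 V


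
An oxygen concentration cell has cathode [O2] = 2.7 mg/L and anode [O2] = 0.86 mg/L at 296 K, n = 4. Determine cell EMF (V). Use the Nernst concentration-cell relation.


Apply the Nernst concentration-cell relation: E = (RT/nF)*ln(C_cathode/C_anode)
RT/nF = 8.314*296/(4*96485) = 0.00637649 V
ln(2.7/0.86) = 1.14407
E = 0.00637649 * 1.14407 = 0.0073 V

0.0073 V


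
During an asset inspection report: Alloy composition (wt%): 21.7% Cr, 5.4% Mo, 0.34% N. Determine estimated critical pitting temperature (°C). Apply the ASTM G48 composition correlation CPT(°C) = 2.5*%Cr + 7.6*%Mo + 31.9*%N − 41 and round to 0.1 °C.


Apply the ASTM G48 empirical CPT estimate: CPT(°C) = 2.5*%Cr + 7.6*%Mo + 31.9*%N − 41
2.5*21.7 = 54.25; 7.6*5.4 = 41.04; 31.9*0.34 = 10.846
CPT = 54.25 + 41.04 + 10.846 − 41 = 65.136 °C
Rounded to 0.1 °C: CPT ≈ 65.1 °C

65.1 °C


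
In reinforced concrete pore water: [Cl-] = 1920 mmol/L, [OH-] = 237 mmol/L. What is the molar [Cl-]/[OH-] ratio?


Threshold parameter = [Cl-] / [OH-] (molar basis; both in mmol/L, so units cancel)
Ratio = 1920 / 237 = 8.1

8.1


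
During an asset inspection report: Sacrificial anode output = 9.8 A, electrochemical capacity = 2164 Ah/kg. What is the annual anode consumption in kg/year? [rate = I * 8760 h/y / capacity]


Annual consumption = current * hours per year / capacity
Rate = 9.8 * 8760 / 2164 = 39.7 kg/year

39.7 kg/year


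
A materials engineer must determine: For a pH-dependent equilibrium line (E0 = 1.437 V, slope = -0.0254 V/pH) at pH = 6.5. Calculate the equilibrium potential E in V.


Apply the Pourbaix line equation: E = E0 + slope*pH
E = 1.437 + (-0.0254)*6.5 = 1.437 + (-0.1651) = 1.2719 V
Rounded to 3 decimal places: E = 1.272 V

1.272 V


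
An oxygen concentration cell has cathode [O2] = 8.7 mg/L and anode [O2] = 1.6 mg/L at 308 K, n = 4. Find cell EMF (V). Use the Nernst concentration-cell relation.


Apply the Nernst concentration-cell relation: E = (RT/nF)*ln(C_cathode/C_anode)
RT/nF = 8.314*308/(4*96485) = 0.006635 V
ln(8.7/1.6) = 1.69332
E = 0.006635 * 1.69332 = 0.01124 V

0.01124 V


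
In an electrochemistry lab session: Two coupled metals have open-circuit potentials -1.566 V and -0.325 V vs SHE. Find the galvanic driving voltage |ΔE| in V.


Driving voltage is the absolute potential difference.
|ΔE| = |-1.566 − (-0.325)| = 1.241 V

1.241 V


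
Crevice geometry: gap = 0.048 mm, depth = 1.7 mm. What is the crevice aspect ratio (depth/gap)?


Aspect ratio = depth / gap
Ratio = 1.7 / 0.048 = 35.4

35.4


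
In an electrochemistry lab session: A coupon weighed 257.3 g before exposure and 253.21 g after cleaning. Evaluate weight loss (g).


Weight loss = initial − final
WL = 257.3 − 253.21 = 4.09 g

4.09 g


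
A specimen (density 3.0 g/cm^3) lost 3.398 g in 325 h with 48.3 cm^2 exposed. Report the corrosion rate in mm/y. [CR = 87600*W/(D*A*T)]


Apply the mm/y weight-loss relation: CR = 87600 * W / (D * A * T)
Numerator: 87600 * 3.398 = 297664.8
Denominator: 3.0 * 48.3 * 325 = 47092.5
CR = 297664.8 / 47092.5 = 6.3209 mm/y

6.3209 mm/y


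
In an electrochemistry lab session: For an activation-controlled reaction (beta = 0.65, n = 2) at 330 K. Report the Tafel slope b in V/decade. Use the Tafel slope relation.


Apply the Tafel slope relation: b = 2.303*R*T/(beta*n*F)
Numerator: 2.303 * 8.314 * 330 = 6318.56
Denominator: 0.65 * 2 * 96485 = 125430.5
b = 6318.56 / 125430.5 = 0.0504 V/decade

0.0504 V/decade


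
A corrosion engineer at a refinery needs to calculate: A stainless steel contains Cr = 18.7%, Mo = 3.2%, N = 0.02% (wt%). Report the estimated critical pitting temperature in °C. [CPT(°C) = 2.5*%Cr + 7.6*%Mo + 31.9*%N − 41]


Apply the ASTM G48 empirical CPT estimate: CPT(°C) = 2.5*%Cr + 7.6*%Mo + 31.9*%N − 41
2.5*18.7 = 46.75; 7.6*3.2 = 24.32; 31.9*0.02 = 0.638
CPT = 46.75 + 24.32 + 0.638 − 41 = 30.708 °C
Rounded to 0.1 °C: CPT ≈ 30.7 °C

30.7 °C


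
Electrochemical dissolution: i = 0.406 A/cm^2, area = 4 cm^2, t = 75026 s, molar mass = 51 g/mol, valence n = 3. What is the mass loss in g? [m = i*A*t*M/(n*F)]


Apply Faraday's law: m = i*A*t*M / (n*F)
Total charge passed Q = i*A*t = 0.406*4*75026 = 121842.224 C
m = Q*M/(n*F) = 121842.224*51/(3*96485) = 21.4678 g

21.4678 g


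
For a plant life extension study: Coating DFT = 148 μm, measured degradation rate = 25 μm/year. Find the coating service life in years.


Service life = thickness / degradation rate
Life = 148 / 25 = 5.9 years

5.9 years


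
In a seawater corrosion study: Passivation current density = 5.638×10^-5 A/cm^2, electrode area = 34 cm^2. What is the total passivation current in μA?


I = i_pass * A, then convert A → μA (×10^6)
I = 5.638×10^-5 * 34 * 10^6 = 1916.92 μA

1916.92 μA


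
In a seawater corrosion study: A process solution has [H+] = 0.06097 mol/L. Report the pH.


pH = −log10[H+]
pH = −log10(0.06097) = 1.21

1.21


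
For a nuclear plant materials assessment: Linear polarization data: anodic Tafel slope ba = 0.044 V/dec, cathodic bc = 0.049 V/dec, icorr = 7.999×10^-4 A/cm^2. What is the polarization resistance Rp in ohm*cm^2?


Apply the Stern-Geary equation: Rp = ba*bc / (2.303*icorr*(ba+bc))
ba*bc = 0.044*0.049 = 0.002156
ba+bc = 0.093; 2.303*icorr*(ba+bc) = 2.303*7.999×10^-4*0.093 = 1.7132178×10^-4
Rp = 0.002156 / 1.7132178×10^-4 = 12.6 ohm*cm^2

12.6 ohm*cm^2


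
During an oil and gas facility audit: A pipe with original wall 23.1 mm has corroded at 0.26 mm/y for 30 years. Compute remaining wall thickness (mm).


Remaining wall = original − CR × time
t = 23.1 − 0.26*30 = 23.1 − 7.8 = 15.3 mm

15.3 mm


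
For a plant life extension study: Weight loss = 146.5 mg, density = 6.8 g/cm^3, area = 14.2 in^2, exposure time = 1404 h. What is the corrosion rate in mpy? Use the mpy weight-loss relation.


Apply the mpy weight-loss relation: CR = 534 * W / (D * A * T)
Numerator: 534 * 146.5 = 78231.0
Denominator: 6.8 * 14.2 * 1404 = 135570.24
CR = 78231.0 / 135570.24 = 0.577 mpy

0.577 mpy


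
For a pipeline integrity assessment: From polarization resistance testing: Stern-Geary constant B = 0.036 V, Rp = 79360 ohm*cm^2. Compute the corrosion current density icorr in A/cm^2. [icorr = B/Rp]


Apply the Stern-Geary relation: icorr = B / Rp
icorr = 0.036 / 79360 = 4.536×10^-7 A/cm^2

4.536×10^-7 A/cm^2


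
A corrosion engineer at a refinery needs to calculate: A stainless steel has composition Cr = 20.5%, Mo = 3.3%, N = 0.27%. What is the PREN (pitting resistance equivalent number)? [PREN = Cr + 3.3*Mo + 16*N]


Apply the PREN formula: PREN = Cr + 3.3*Mo + 16*N
PREN = 20.5 + 3.3*3.3 + 16*0.27
PREN = 20.5 + 10.89 + 4.32 = 35.71

35.71


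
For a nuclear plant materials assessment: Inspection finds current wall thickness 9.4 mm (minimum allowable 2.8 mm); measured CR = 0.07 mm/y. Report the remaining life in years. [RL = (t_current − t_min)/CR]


Apply the remaining-life relation: RL = (t_current − t_min) / CR
RL = (9.4 − 2.8) / 0.07 = 6.6 / 0.07 = 94.3 years

94.3 years


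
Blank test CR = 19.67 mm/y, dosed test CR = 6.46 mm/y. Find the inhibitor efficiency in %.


Apply the inhibitor-efficiency definition: IE = (CR_blank − CR_inh)/CR_blank × 100
IE = (19.67 − 6.46) / 19.67 × 100
IE = 13.21 / 19.67 × 100 = 67.2 %

67.2 %


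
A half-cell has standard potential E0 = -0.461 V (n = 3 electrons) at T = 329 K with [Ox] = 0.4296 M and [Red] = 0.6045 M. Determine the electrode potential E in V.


Apply the Nernst equation: E = E0 + (RT/nF)*ln([Ox]/[Red])
Step 1: RT/nF = 8.314*329/(3*96485) = 0.00944985 V
Step 2: [Ox]/[Red] = 0.4296/0.6045 = 0.71067
Step 3: ln(0.71067) = -0.341547
Step 4: correction = 0.00944985 * -0.341547 = -0.0032 V
E = -0.461 + -0.0032 = -0.4642 V

-0.4642 V


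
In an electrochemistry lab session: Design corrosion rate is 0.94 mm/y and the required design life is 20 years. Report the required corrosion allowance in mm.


Corrosion allowance = CR × design life
CA = 0.94 * 20 = 18.8 mm

18.8 mm


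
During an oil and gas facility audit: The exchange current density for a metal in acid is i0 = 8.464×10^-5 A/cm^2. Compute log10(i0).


i0 = 8.464×10^-5 A/cm^2
log10(i0) = -4.072

-4.072


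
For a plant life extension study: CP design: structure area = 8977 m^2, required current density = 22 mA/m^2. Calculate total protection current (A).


I = area * current density, then convert mA → A (÷1000)
I = 8977 * 22 / 1000 = 197.49 A

197.49 A


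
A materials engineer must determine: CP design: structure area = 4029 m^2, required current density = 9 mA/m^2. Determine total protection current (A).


I = area * current density, then convert mA → A (÷1000)
I = 4029 * 9 / 1000 = 36.26 A

36.26 A


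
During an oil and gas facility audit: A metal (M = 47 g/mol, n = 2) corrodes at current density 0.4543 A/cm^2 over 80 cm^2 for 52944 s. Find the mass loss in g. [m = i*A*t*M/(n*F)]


Apply Faraday's law: m = i*A*t*M / (n*F)
Total charge passed Q = i*A*t = 0.4543*80*52944 = 1924196.736 C
m = Q*M/(n*F) = 1924196.736*47/(2*96485) = 468.66 g

468.66 g


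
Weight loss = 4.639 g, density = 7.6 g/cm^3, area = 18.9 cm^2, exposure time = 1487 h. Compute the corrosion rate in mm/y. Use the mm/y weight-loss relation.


Apply the mm/y weight-loss relation: CR = 87600 * W / (D * A * T)
Numerator: 87600 * 4.639 = 406376.4
Denominator: 7.6 * 18.9 * 1487 = 213592.68
CR = 406376.4 / 213592.68 = 1.90258 mm/y

1.90258 mm/y


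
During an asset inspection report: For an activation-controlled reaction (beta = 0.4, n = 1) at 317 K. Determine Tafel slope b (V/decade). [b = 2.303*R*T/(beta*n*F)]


Apply the Tafel slope relation: b = 2.303*R*T/(beta*n*F)
Numerator: 2.303 * 8.314 * 317 = 6069.64
Denominator: 0.4 * 1 * 96485 = 38594.0
b = 6069.64 / 38594.0 = 0.1573 V/decade

0.1573 V/decade


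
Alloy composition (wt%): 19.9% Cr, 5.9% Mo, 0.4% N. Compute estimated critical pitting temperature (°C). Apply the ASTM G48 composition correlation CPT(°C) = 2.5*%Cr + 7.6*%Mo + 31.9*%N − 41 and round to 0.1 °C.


Apply the ASTM G48 empirical CPT estimate: CPT(°C) = 2.5*%Cr + 7.6*%Mo + 31.9*%N − 41
2.5*19.9 = 49.75; 7.6*5.9 = 44.84; 31.9*0.4 = 12.76
CPT = 49.75 + 44.84 + 12.76 − 41 = 66.35 °C
Rounded to 0.1 °C: CPT ≈ 66.4 °C

66.4 °C


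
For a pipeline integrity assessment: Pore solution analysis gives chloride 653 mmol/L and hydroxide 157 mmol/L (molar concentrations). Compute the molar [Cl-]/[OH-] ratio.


Threshold parameter = [Cl-] / [OH-] (molar basis; both in mmol/L, so units cancel)
Ratio = 653 / 157 = 4.16

4.16


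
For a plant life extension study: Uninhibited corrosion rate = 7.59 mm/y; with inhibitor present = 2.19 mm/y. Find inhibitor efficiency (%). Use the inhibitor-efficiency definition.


Apply the inhibitor-efficiency definition: IE = (CR_blank − CR_inh)/CR_blank × 100
IE = (7.59 − 2.19) / 7.59 × 100
IE = 5.4 / 7.59 × 100 = 71.1 %

71.1 %


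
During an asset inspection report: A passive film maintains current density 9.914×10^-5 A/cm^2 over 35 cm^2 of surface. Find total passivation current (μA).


I = i_pass * A, then convert A → μA (×10^6)
I = 9.914×10^-5 * 35 * 10^6 = 3469.9 μA

3469.9 μA
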